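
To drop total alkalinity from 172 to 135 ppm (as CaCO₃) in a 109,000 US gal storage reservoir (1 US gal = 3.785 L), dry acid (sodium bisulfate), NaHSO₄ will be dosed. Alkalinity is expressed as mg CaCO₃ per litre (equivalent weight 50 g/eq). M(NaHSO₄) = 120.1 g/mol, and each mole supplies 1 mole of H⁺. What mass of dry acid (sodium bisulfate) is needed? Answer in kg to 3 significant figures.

36.7 kg

Volume: 109,000 US gal × 3.785 L/gal = 412,565 L.
Alkalinity to neutralize: (172 − 135) = 37 mg/L as CaCO₃ × 412,565 L = 15,260 g as CaCO₃.
Equivalents of H⁺ required: 15,260 ÷ 50 g/eq = 305.3 eq = 305.3 mol NaHSO₄.
Mass of NaHSO₄: 305.3 × 120.1 = 36,670 g.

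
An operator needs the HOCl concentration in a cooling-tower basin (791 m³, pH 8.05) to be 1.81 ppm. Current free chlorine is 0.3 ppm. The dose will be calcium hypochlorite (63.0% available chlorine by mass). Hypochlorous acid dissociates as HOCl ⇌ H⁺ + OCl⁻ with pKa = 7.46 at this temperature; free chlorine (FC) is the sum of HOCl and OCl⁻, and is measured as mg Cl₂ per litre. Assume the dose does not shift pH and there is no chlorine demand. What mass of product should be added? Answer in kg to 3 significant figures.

Volume: 791 m³ = 791,000 L.
[OCl⁻]/[HOCl] = 10^(pH − pKa) = 10^(8.05 − 7.46) = 3.89; fraction as HOCl = 1/(1 + 3.89) = 0.2045.
Free chlorine required for 1.81 ppm HOCl: 1.81 / 0.2045 = 8.852 ppm.
FC to add: 8.852 − 0.3 = 8.552 mg/L as Cl₂.
Cl₂ equivalent: 8.552 mg/L × 791,000 L = 6764 g.
Product at 63.0% available Cl: 6764 / 0.63 = 10,740 g.

10.7 kg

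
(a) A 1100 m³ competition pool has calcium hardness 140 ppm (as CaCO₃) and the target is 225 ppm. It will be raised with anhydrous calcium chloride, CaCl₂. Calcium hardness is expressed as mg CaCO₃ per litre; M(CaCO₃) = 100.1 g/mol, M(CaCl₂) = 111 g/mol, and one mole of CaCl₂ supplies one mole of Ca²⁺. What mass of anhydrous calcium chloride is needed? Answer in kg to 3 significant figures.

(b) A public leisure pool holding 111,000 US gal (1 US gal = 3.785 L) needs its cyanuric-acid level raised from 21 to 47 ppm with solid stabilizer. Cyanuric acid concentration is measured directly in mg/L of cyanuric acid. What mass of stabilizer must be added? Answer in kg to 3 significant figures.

(a) 104 kg; (b) 10.9 kg

(a) Volume: 1100 m³ = 1,100,000 L.
(a) Hardness to add: (225 − 140) = 85 mg/L as CaCO₃ × 1,100,000 L = 93,500 g as CaCO₃.
(a) Moles of Ca²⁺ (1 mol Ca²⁺ ≡ 1 mol CaCO₃): 93,500 / 100.1 g/mol = 934.1 mol.
(a) Mass of CaCl₂: 934.1 × 111 = 103,700 g.

(b) Volume: 111,000 US gal × 3.785 L/gal = 420,135 L.
(b) CYA to add: (47 − 21) = 26 mg/L × 420,135 L = 10,920 g cyanuric acid.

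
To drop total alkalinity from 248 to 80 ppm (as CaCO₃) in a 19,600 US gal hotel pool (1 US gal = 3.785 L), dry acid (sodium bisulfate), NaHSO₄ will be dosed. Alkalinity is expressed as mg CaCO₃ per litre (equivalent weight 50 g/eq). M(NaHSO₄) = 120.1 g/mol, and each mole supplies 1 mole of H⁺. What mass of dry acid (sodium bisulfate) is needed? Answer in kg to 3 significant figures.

29.9 kg

Volume: 19,600 US gal × 3.785 L/gal = 74,186 L.
Alkalinity to neutralize: (248 − 80) = 168 mg/L as CaCO₃ × 74,186 L = 12,460 g as CaCO₃.
Equivalents of H⁺ required: 12,460 ÷ 50 g/eq = 249.3 eq = 249.3 mol NaHSO₄.
Mass of NaHSO₄: 249.3 × 120.1 = 29,940 g.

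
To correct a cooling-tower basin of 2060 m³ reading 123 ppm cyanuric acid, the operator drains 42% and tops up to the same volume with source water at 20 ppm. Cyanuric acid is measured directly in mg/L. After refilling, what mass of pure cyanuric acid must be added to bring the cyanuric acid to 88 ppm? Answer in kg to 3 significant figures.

17.0 kg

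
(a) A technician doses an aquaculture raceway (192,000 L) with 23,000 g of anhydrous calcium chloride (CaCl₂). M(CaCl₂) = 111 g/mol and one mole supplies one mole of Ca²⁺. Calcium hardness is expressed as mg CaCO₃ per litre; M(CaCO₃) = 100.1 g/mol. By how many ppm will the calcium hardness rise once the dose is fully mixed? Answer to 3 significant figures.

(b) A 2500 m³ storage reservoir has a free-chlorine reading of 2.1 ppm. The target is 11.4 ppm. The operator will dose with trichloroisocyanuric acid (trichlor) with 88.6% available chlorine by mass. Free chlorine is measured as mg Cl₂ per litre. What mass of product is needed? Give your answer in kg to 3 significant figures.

(a) 108 ppm; (b) 26.2 kg

(a) Moles of Ca²⁺: 23,000 g ÷ 111 g/mol = 207.2 mol.
(a) As CaCO₃: 207.2 mol × 100.1 g/mol = 20,740 g.
(a) Rise: 20,740 g / 192,000 L × 1000 = 108 mg/L.

(b) Volume: 2500 m³ = 2,500,000 L.
(b) Chlorine deficit: 11.4 − 2.1 = 9.3 ppm = 9.3 mg/L as Cl₂.
(b) Cl₂ equivalent needed: 9.3 mg/L × 2,500,000 L = 23,250,000 mg = 23,250 g.
(b) Product at 88.6% available chlorine: 23,250 / 0.886 = 26,240 g.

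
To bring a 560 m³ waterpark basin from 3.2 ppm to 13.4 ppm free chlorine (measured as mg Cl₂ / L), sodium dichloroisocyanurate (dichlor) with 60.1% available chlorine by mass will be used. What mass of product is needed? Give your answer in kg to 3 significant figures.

Volume: 560 m³ = 560,000 L.
Chlorine deficit: 13.4 − 3.2 = 10.2 ppm = 10.2 mg/L as Cl₂.
Cl₂ equivalent needed: 10.2 mg/L × 560,000 L = 5,712,000 mg = 5712 g.
Product at 60.1% available chlorine: 5712 / 0.601 = 9504 g.

9.50 kg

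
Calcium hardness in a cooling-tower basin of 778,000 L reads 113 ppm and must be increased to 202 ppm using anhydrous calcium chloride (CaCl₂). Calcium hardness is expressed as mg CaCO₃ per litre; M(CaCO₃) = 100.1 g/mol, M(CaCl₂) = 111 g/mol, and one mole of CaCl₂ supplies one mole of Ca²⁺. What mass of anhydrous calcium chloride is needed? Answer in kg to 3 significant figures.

76.8 kg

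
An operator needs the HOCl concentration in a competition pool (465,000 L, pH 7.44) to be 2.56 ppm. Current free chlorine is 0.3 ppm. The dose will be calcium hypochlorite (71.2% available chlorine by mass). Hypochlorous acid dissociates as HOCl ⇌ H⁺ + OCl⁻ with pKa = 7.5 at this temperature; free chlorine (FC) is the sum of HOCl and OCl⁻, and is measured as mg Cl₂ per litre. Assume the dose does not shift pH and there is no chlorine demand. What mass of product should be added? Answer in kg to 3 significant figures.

[OCl⁻]/[HOCl] = 10^(pH − pKa) = 10^(7.44 − 7.5) = 0.871; fraction as HOCl = 1/(1 + 0.871) = 0.5345.
Free chlorine required for 2.56 ppm HOCl: 2.56 / 0.5345 = 4.79 ppm.
FC to add: 4.79 − 0.3 = 4.49 mg/L as Cl₂.
Cl₂ equivalent: 4.49 mg/L × 465,000 L = 2088 g.
Product at 71.2% available Cl: 2088 / 0.712 = 2932 g.

2.93 kg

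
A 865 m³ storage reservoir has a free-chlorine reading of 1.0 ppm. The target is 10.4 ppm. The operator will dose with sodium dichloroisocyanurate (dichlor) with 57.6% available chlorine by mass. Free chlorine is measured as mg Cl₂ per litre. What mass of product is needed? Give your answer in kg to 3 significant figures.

14.1 kg

Volume: 865 m³ = 865,000 L.
Chlorine deficit: 10.4 − 1.0 = 9.4 ppm = 9.4 mg/L as Cl₂.
Cl₂ equivalent needed: 9.4 mg/L × 865,000 L = 8,131,000 mg = 8131 g.
Product at 57.6% available chlorine: 8131 / 0.576 = 14,120 g.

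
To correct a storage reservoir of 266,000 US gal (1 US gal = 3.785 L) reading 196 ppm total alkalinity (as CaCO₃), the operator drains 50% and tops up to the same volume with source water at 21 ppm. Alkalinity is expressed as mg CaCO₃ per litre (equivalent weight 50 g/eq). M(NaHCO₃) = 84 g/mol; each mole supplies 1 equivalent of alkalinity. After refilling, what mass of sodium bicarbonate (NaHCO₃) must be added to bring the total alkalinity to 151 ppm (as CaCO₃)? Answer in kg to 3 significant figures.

Volume: 266,000 US gal × 3.785 L/gal = 1,006,810 L.
After draining 50% and refilling: 196 × 0.50 + 21 × 0.50 = 108.5 ppm.
Deficit to target: 151 − 108.5 = 42.5 mg/L.
As CaCO₃: 42.5 mg/L × 1,006,810 L = 42,790 g; ÷ 50 g/eq ÷ 1 = 855.8 mol NaHCO₃.
Mass: 855.8 × 84 = 71,890 g.

71.9 kg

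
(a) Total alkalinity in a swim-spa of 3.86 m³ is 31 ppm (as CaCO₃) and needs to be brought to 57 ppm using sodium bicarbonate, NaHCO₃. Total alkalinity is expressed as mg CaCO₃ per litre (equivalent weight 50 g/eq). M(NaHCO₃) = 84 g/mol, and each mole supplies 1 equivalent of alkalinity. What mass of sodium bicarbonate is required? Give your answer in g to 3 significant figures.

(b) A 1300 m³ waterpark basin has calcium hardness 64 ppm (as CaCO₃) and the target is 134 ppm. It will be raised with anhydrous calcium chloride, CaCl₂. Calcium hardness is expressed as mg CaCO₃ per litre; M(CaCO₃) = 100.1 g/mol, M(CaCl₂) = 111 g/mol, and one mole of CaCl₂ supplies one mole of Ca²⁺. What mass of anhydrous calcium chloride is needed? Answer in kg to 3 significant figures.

(a) 169 g; (b) 101 kg

(a) Volume: 3.86 m³ = 3,860 L.
(a) Alkalinity to add: (57 − 31) = 26 mg/L as CaCO₃ × 3,860 L = 100.4 g as CaCO₃.
(a) Equivalents: 100.4 g ÷ 50 g/eq = 2.007 eq.
(a) NaHCO₃ supplies 1 eq per mole → 2.007 mol.
(a) Mass: 2.007 mol × 84 g/mol = 168.6 g.

(b) Volume: 1300 m³ = 1,300,000 L.
(b) Hardness to add: (134 − 64) = 70 mg/L as CaCO₃ × 1,300,000 L = 91,000 g as CaCO₃.
(b) Moles of Ca²⁺ (1 mol Ca²⁺ ≡ 1 mol CaCO₃): 91,000 / 100.1 g/mol = 909.1 mol.
(b) Mass of CaCl₂: 909.1 × 111 = 100,900 g.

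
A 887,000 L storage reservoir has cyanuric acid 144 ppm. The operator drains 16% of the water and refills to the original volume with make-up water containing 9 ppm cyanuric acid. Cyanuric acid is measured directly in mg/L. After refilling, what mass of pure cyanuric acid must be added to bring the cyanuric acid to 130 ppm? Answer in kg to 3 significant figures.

6.74 kg

After draining 16% and refilling: 144 × 0.84 + 9 × 0.16 = 122.4 ppm.
Deficit to target: 130 − 122.4 = 7.6 mg/L.
Mass: 7.6 mg/L × 887,000 L = 6741 g cyanuric acid.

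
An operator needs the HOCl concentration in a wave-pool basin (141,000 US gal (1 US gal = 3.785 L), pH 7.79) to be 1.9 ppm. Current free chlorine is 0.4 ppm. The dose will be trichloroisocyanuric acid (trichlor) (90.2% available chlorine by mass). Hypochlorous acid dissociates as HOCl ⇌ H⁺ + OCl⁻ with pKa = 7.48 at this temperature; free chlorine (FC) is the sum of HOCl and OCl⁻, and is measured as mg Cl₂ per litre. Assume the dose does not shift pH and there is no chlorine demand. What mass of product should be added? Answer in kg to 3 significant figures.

3.18 kg

Volume: 141,000 US gal × 3.785 L/gal = 533,685 L.
[OCl⁻]/[HOCl] = 10^(pH − pKa) = 10^(7.79 − 7.48) = 2.042; fraction as HOCl = 1/(1 + 2.042) = 0.3288.
Free chlorine required for 1.9 ppm HOCl: 1.9 / 0.3288 = 5.779 ppm.
FC to add: 5.779 − 0.4 = 5.379 mg/L as Cl₂.
Cl₂ equivalent: 5.379 mg/L × 533,685 L = 2871 g.
Product at 90.2% available Cl: 2871 / 0.902 = 3183 g.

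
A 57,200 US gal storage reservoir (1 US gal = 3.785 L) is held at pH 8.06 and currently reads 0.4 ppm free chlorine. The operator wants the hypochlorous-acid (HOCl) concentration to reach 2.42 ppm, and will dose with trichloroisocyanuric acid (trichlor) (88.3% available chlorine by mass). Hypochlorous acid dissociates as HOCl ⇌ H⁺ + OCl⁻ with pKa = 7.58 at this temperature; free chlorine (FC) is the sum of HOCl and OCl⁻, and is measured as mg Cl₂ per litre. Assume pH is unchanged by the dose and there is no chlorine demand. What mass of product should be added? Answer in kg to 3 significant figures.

2.29 kg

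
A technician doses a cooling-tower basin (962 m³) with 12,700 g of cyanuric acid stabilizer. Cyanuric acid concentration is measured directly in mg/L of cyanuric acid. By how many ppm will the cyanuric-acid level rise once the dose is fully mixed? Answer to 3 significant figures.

13.2 ppm

Volume: 962 m³ = 962,000 L.
Rise: 12,700 g / 962,000 L × 1000 = 13.2 mg/L.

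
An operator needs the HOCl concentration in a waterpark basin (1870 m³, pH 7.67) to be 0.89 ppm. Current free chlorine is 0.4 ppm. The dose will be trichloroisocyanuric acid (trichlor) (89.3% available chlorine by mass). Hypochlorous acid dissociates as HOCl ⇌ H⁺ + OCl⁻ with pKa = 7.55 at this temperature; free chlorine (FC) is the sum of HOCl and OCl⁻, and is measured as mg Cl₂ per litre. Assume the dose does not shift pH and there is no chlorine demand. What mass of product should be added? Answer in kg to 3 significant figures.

Volume: 1870 m³ = 1,870,000 L.
[OCl⁻]/[HOCl] = 10^(pH − pKa) = 10^(7.67 − 7.55) = 1.318; fraction as HOCl = 1/(1 + 1.318) = 0.4314.
Free chlorine required for 0.89 ppm HOCl: 0.89 / 0.4314 = 2.063 ppm.
FC to add: 2.063 − 0.4 = 1.663 mg/L as Cl₂.
Cl₂ equivalent: 1.663 mg/L × 1,870,000 L = 3110 g.
Product at 89.3% available Cl: 3110 / 0.893 = 3483 g.

3.48 kg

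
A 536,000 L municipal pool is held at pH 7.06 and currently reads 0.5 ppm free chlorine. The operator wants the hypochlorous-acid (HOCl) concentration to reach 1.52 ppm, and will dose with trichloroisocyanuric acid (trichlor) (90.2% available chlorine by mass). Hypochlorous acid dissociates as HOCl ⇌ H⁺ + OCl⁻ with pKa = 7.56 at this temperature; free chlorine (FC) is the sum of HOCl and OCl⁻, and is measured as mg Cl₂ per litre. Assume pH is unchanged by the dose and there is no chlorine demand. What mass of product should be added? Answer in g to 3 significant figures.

892 g

[OCl⁻]/[HOCl] = 10^(pH − pKa) = 10^(7.06 − 7.56) = 0.3162; fraction as HOCl = 1/(1 + 0.3162) = 0.7597.
Free chlorine required for 1.52 ppm HOCl: 1.52 / 0.7597 = 2.001 ppm.
FC to add: 2.001 − 0.5 = 1.501 mg/L as Cl₂.
Cl₂ equivalent: 1.501 mg/L × 536,000 L = 804.4 g.
Product at 90.2% available Cl: 804.4 / 0.902 = 891.7 g.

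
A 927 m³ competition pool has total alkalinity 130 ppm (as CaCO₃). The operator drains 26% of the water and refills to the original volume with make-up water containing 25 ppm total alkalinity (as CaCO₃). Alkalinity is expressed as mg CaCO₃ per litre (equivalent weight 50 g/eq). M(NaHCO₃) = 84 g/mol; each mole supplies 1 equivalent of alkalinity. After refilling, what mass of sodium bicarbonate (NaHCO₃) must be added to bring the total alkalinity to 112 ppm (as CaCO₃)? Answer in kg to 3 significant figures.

Volume: 927 m³ = 927,000 L.
After draining 26% and refilling: 130 × 0.74 + 25 × 0.26 = 102.7 ppm.
Deficit to target: 112 − 102.7 = 9.3 mg/L.
As CaCO₃: 9.3 mg/L × 927,000 L = 8621 g; ÷ 50 g/eq ÷ 1 = 172.4 mol NaHCO₃.
Mass: 172.4 × 84 = 14,480 g.

14.5 kg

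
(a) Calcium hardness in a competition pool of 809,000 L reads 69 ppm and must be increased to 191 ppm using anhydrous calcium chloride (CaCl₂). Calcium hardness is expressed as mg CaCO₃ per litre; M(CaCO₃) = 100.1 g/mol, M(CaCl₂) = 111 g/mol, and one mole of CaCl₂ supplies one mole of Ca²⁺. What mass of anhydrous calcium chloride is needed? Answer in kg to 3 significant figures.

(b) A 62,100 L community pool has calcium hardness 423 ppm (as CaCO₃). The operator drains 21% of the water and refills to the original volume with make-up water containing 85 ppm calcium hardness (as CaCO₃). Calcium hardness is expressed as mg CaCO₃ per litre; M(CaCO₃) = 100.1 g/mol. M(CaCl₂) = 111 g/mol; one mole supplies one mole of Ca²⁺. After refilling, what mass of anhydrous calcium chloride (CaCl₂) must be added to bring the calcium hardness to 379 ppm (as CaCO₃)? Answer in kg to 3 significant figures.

(a) 109 kg; (b) 1.86 kg

(a) Hardness to add: (191 − 69) = 122 mg/L as CaCO₃ × 809,000 L = 98,700 g as CaCO₃.
(a) Moles of Ca²⁺ (1 mol Ca²⁺ ≡ 1 mol CaCO₃): 98,700 / 100.1 g/mol = 986 mol.
(a) Mass of CaCl₂: 986 × 111 = 109,400 g.

(b) After draining 21% and refilling: 423 × 0.79 + 85 × 0.21 = 352.02 ppm.
(b) Deficit to target: 379 − 352.02 = 26.98 mg/L.
(b) As CaCO₃: 26.98 mg/L × 62,100 L = 1675 g; ÷ 100.1 = 16.74 mol Ca²⁺.
(b) Mass: 16.74 × 111 = 1858 g.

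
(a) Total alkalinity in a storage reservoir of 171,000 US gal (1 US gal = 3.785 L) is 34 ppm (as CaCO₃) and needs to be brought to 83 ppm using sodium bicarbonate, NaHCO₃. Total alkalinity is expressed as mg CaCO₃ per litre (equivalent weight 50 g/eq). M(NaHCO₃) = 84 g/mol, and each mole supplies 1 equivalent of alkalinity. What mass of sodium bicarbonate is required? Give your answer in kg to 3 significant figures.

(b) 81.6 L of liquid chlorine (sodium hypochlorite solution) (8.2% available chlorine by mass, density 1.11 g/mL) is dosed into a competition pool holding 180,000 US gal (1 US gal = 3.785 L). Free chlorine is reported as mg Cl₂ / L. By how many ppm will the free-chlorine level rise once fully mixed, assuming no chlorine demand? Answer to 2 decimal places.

(a) 53.3 kg; (b) 10.90 ppm

(a) Volume: 171,000 US gal × 3.785 L/gal = 647,235 L.
(a) Alkalinity to add: (83 − 34) = 49 mg/L as CaCO₃ × 647,235 L = 31,710 g as CaCO₃.
(a) Equivalents: 31,710 g ÷ 50 g/eq = 634.3 eq.
(a) NaHCO₃ supplies 1 eq per mole → 634.3 mol.
(a) Mass: 634.3 mol × 84 g/mol = 53,280 g.

(b) Volume: 180,000 US gal × 3.785 L/gal = 681,300 L.
(b) Mass of solution: 81.6 L × 1000 mL/L × 1.11 g/mL = 90,580 g.
(b) Available chlorine delivered: 90,580 g × 0.082 = 7427 g as Cl₂.
(b) Concentration rise: 7427 g / 681,300 L = 10.9 mg/L = 10.90 ppm.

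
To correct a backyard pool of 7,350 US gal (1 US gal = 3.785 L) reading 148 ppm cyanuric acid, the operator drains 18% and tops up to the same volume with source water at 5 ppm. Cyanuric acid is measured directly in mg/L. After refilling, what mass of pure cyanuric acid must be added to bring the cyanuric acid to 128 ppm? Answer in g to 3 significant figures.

160 g

Volume: 7,350 US gal × 3.785 L/gal = 27,820 L.
After draining 18% and refilling: 148 × 0.82 + 5 × 0.18 = 122.26 ppm.
Deficit to target: 128 − 122.26 = 5.74 mg/L.
Mass: 5.74 mg/L × 27,820 L = 159.7 g cyanuric acid.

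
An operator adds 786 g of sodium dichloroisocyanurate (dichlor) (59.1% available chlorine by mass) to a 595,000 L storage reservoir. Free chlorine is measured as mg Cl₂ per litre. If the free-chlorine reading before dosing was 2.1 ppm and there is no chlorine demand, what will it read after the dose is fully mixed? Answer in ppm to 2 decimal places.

Available chlorine delivered: 786 g × 0.591 = 464.5 g as Cl₂.
Concentration rise: 464.5 g / 595,000 L = 0.7807 mg/L = 0.78 ppm.
Final FC: 2.1 + 0.78 = 2.88 ppm.

2.88 ppm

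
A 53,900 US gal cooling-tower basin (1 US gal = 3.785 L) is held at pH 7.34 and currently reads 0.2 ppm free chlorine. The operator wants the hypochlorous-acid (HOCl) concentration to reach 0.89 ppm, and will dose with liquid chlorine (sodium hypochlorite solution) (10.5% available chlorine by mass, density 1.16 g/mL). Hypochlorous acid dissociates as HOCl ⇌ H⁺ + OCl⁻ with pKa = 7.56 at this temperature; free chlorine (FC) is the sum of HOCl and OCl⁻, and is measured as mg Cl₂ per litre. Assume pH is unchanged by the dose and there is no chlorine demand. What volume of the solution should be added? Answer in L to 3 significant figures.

2.05 L

Volume: 53,900 US gal × 3.785 L/gal = 204,012 L.
[OCl⁻]/[HOCl] = 10^(pH − pKa) = 10^(7.34 − 7.56) = 0.6026; fraction as HOCl = 1/(1 + 0.6026) = 0.624.
Free chlorine required for 0.89 ppm HOCl: 0.89 / 0.624 = 1.426 ppm.
FC to add: 1.426 − 0.2 = 1.226 mg/L as Cl₂.
Cl₂ equivalent: 1.226 mg/L × 204,012 L = 250.2 g.
Product at 10.5% available Cl: 250.2 / 0.105 = 2383 g.
Volume: 2383 g ÷ 1.16 g/mL = 2054 mL.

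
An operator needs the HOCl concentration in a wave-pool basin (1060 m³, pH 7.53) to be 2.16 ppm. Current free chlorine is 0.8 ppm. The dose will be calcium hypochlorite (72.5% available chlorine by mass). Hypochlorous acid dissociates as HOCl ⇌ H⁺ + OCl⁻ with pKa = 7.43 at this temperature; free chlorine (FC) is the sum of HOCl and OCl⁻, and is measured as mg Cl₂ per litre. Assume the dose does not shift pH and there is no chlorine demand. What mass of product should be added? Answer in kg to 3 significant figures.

5.96 kg

Volume: 1060 m³ = 1,060,000 L.
[OCl⁻]/[HOCl] = 10^(pH − pKa) = 10^(7.53 − 7.43) = 1.259; fraction as HOCl = 1/(1 + 1.259) = 0.4427.
Free chlorine required for 2.16 ppm HOCl: 2.16 / 0.4427 = 4.879 ppm.
FC to add: 4.879 − 0.8 = 4.079 mg/L as Cl₂.
Cl₂ equivalent: 4.079 mg/L × 1,060,000 L = 4324 g.
Product at 72.5% available Cl: 4324 / 0.725 = 5964 g.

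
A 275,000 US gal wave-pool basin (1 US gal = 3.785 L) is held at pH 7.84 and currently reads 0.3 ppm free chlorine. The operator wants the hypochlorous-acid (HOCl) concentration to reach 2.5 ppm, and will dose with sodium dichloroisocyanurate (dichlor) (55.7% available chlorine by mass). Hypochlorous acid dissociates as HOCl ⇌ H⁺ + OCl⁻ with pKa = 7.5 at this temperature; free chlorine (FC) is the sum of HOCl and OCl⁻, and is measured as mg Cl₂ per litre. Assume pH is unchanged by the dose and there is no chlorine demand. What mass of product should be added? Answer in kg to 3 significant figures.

14.3 kg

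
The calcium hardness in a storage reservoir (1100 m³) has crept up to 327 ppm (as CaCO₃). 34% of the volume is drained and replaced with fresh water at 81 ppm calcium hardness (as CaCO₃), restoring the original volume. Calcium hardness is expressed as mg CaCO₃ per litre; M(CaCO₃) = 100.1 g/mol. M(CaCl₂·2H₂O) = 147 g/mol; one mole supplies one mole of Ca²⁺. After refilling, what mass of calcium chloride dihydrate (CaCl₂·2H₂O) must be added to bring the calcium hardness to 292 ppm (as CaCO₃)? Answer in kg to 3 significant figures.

78.6 kg

Volume: 1100 m³ = 1,100,000 L.
After draining 34% and refilling: 327 × 0.66 + 81 × 0.34 = 243.36 ppm.
Deficit to target: 292 − 243.36 = 48.64 mg/L.
As CaCO₃: 48.64 mg/L × 1,100,000 L = 53,500 g; ÷ 100.1 = 534.5 mol Ca²⁺.
Mass: 534.5 × 147 = 78,570 g.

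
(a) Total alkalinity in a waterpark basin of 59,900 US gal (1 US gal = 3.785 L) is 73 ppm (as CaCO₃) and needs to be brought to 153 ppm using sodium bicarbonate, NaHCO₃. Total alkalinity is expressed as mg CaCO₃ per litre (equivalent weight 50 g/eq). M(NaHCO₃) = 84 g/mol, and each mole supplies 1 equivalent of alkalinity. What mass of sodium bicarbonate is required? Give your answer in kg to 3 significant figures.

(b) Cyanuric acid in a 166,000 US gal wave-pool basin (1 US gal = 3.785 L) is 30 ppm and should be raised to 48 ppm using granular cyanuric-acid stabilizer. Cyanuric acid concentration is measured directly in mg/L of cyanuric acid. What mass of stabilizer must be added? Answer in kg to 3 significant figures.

(a) Volume: 59,900 US gal × 3.785 L/gal = 226,722 L.
(a) Alkalinity to add: (153 − 73) = 80 mg/L as CaCO₃ × 226,722 L = 18,140 g as CaCO₃.
(a) Equivalents: 18,140 g ÷ 50 g/eq = 362.8 eq.
(a) NaHCO₃ supplies 1 eq per mole → 362.8 mol.
(a) Mass: 362.8 mol × 84 g/mol = 30,470 g.

(b) Volume: 166,000 US gal × 3.785 L/gal = 628,310 L.
(b) CYA to add: (48 − 30) = 18 mg/L × 628,310 L = 11,310 g cyanuric acid.

(a) 30.5 kg; (b) 11.3 kg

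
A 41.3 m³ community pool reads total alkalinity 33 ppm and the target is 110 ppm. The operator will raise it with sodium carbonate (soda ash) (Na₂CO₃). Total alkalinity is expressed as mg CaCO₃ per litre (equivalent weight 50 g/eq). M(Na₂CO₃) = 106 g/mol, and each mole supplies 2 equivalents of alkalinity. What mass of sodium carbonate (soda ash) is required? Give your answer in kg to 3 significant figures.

3.37 kg

Volume: 41.3 m³ = 41,300 L.
Alkalinity to add: (110 − 33) = 77 mg/L as CaCO₃ × 41,300 L = 3180 g as CaCO₃.
Equivalents: 3180 g ÷ 50 g/eq = 63.6 eq.
Each mole of Na₂CO₃ supplies 2 eq, so 63.6 / 2 = 31.8 mol.
Mass: 31.8 mol × 106 g/mol = 3371 g.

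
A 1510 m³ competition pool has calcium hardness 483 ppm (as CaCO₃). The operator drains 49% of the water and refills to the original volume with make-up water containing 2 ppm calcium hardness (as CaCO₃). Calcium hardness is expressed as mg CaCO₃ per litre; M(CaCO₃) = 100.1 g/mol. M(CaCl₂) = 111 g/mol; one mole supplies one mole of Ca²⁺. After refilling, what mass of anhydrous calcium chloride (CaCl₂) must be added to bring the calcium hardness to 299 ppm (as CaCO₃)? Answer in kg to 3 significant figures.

Volume: 1510 m³ = 1,510,000 L.
After draining 49% and refilling: 483 × 0.51 + 2 × 0.49 = 247.31 ppm.
Deficit to target: 299 − 247.31 = 51.69 mg/L.
As CaCO₃: 51.69 mg/L × 1,510,000 L = 78,050 g; ÷ 100.1 = 779.7 mol Ca²⁺.
Mass: 779.7 × 111 = 86,550 g.

86.6 kg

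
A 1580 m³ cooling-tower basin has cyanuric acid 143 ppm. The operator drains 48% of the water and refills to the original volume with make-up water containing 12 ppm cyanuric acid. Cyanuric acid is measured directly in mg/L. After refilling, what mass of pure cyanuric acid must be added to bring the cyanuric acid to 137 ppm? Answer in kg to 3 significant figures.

Volume: 1580 m³ = 1,580,000 L.
After draining 48% and refilling: 143 × 0.52 + 12 × 0.48 = 80.12 ppm.
Deficit to target: 137 − 80.12 = 56.88 mg/L.
Mass: 56.88 mg/L × 1,580,000 L = 89,870 g cyanuric acid.

89.9 kg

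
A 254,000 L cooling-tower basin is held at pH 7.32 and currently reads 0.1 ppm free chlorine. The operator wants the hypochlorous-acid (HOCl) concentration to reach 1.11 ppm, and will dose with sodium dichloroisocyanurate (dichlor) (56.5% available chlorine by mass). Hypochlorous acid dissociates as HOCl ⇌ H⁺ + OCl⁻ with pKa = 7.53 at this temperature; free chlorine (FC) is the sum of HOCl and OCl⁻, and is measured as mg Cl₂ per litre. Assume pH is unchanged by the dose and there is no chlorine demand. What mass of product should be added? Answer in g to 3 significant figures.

762 g

[OCl⁻]/[HOCl] = 10^(pH − pKa) = 10^(7.32 − 7.53) = 0.6166; fraction as HOCl = 1/(1 + 0.6166) = 0.6186.
Free chlorine required for 1.11 ppm HOCl: 1.11 / 0.6186 = 1.794 ppm.
FC to add: 1.794 − 0.1 = 1.694 mg/L as Cl₂.
Cl₂ equivalent: 1.694 mg/L × 254,000 L = 430.4 g.
Product at 56.5% available Cl: 430.4 / 0.565 = 761.7 g.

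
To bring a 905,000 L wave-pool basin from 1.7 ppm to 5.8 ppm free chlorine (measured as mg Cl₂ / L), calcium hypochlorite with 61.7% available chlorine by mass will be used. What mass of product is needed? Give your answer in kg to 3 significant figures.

6.01 kg

Chlorine deficit: 5.8 − 1.7 = 4.1 ppm = 4.1 mg/L as Cl₂.
Cl₂ equivalent needed: 4.1 mg/L × 905,000 L = 3,710,000 mg = 3710 g.
Product at 61.7% available chlorine: 3710 / 0.617 = 6014 g.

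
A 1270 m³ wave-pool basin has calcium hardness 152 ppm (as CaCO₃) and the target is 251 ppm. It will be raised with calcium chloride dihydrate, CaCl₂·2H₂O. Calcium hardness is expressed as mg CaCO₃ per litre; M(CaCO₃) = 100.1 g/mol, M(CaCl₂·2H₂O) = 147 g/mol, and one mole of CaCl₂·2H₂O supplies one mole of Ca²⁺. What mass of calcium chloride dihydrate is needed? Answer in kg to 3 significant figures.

Volume: 1270 m³ = 1,270,000 L.
Hardness to add: (251 − 152) = 99 mg/L as CaCO₃ × 1,270,000 L = 125,700 g as CaCO₃.
Moles of Ca²⁺ (1 mol Ca²⁺ ≡ 1 mol CaCO₃): 125,700 / 100.1 g/mol = 1256 mol.
Mass of CaCl₂·2H₂O: 1256 × 147 = 184,600 g.

185 kg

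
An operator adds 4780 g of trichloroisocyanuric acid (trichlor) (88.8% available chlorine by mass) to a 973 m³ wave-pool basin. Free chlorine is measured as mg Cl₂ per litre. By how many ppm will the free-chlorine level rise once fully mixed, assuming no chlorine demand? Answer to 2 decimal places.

4.36 ppm

Volume: 973 m³ = 973,000 L.
Available chlorine delivered: 4780 g × 0.888 = 4245 g as Cl₂.
Concentration rise: 4245 g / 973,000 L = 4.362 mg/L = 4.36 ppm.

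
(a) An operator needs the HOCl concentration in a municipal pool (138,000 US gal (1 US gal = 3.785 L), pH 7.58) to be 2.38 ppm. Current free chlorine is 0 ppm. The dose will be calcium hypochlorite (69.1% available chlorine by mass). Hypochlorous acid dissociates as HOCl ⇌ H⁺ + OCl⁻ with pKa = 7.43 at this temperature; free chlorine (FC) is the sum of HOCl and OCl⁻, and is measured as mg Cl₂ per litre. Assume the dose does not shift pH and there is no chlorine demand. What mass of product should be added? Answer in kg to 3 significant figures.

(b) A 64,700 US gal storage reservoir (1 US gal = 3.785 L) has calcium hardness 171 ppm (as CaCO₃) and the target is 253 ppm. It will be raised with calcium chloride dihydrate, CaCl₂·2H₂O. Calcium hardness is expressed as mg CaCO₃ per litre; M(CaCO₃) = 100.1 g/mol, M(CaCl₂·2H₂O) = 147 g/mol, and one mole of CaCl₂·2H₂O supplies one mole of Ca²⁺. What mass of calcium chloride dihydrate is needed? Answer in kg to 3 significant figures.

(a) Volume: 138,000 US gal × 3.785 L/gal = 522,330 L.
(a) [OCl⁻]/[HOCl] = 10^(pH − pKa) = 10^(7.58 − 7.43) = 1.413; fraction as HOCl = 1/(1 + 1.413) = 0.4145.
(a) Free chlorine required for 2.38 ppm HOCl: 2.38 / 0.4145 = 5.742 ppm.
(a) FC to add: 5.742 − 0 = 5.742 mg/L as Cl₂.
(a) Cl₂ equivalent: 5.742 mg/L × 522,330 L = 2999 g.
(a) Product at 69.1% available Cl: 2999 / 0.691 = 4340 g.

(b) Volume: 64,700 US gal × 3.785 L/gal = 244,890 L.
(b) Hardness to add: (253 − 171) = 82 mg/L as CaCO₃ × 244,890 L = 20,080 g as CaCO₃.
(b) Moles of Ca²⁺ (1 mol Ca²⁺ ≡ 1 mol CaCO₃): 20,080 / 100.1 g/mol = 200.6 mol.
(b) Mass of CaCl₂·2H₂O: 200.6 × 147 = 29,490 g.

(a) 4.34 kg; (b) 29.5 kg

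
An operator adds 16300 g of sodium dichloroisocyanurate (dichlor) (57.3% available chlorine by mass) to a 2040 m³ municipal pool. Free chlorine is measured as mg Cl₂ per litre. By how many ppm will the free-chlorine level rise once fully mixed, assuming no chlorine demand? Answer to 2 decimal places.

4.58 ppm

Volume: 2040 m³ = 2,040,000 L.
Available chlorine delivered: 16,300 g × 0.573 = 9340 g as Cl₂.
Concentration rise: 9340 g / 2,040,000 L = 4.578 mg/L = 4.58 ppm.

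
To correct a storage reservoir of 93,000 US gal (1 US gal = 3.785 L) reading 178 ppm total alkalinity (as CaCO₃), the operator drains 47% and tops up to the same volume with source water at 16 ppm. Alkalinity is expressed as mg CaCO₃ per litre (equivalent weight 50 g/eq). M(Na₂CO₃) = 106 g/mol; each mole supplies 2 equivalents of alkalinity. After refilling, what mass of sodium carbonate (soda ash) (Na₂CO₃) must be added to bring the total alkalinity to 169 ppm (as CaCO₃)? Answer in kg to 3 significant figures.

25.1 kg

Volume: 93,000 US gal × 3.785 L/gal = 352,005 L.
After draining 47% and refilling: 178 × 0.53 + 16 × 0.47 = 101.86 ppm.
Deficit to target: 169 − 101.86 = 67.14 mg/L.
As CaCO₃: 67.14 mg/L × 352,005 L = 23,630 g; ÷ 50 g/eq ÷ 2 = 236.3 mol Na₂CO₃.
Mass: 236.3 × 106 = 25,050 g.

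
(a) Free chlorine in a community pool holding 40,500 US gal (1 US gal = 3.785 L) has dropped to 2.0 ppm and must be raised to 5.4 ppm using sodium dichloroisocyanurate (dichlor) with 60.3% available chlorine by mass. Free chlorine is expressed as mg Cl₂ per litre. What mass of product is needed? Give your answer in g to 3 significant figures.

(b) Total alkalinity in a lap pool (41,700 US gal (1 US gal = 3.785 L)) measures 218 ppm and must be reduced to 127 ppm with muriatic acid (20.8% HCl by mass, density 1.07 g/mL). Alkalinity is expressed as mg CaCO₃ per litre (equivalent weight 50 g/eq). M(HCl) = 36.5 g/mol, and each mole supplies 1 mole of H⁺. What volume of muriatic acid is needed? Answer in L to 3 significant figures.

(a) 864 g; (b) 47.1 L

(a) Volume: 40,500 US gal × 3.785 L/gal = 153,292 L.
(a) Chlorine deficit: 5.4 − 2.0 = 3.4 ppm = 3.4 mg/L as Cl₂.
(a) Cl₂ equivalent needed: 3.4 mg/L × 153,292 L = 521,200 mg = 521.2 g.
(a) Product at 60.3% available chlorine: 521.2 / 0.603 = 864.3 g.

(b) Volume: 41,700 US gal × 3.785 L/gal = 157,834 L.
(b) Alkalinity to neutralize: (218 − 127) = 91 mg/L as CaCO₃ × 157,834 L = 14,360 g as CaCO₃.
(b) Equivalents of H⁺ required: 14,360 ÷ 50 g/eq = 287.3 eq = 287.3 mol HCl.
(b) Mass of HCl: 287.3 × 36.5 = 10,480 g.
(b) Mass of 20.8% solution: 10,480 / 0.208 = 50,410 g.
(b) Volume: 50,410 g ÷ 1.07 g/mL = 47,110 mL.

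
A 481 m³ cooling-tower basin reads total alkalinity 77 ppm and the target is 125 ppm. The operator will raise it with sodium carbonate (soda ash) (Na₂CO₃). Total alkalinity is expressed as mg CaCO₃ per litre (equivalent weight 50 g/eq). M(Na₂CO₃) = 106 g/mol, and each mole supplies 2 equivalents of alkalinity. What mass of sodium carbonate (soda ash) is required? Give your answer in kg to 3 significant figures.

Volume: 481 m³ = 481,000 L.
Alkalinity to add: (125 − 77) = 48 mg/L as CaCO₃ × 481,000 L = 23,090 g as CaCO₃.
Equivalents: 23,090 g ÷ 50 g/eq = 461.8 eq.
Each mole of Na₂CO₃ supplies 2 eq, so 461.8 / 2 = 230.9 mol.
Mass: 230.9 mol × 106 g/mol = 24,470 g.

24.5 kg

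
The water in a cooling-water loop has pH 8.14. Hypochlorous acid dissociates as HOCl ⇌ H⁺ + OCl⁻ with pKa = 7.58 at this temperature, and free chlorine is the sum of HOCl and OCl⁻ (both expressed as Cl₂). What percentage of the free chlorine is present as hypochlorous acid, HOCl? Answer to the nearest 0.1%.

21.6%

[OCl⁻]/[HOCl] = 10^(pH − pKa) = 10^(8.14 − 7.58) = 10^0.56 = 3.631.
Fraction as HOCl = 1 / (1 + 3.631) = 0.2159.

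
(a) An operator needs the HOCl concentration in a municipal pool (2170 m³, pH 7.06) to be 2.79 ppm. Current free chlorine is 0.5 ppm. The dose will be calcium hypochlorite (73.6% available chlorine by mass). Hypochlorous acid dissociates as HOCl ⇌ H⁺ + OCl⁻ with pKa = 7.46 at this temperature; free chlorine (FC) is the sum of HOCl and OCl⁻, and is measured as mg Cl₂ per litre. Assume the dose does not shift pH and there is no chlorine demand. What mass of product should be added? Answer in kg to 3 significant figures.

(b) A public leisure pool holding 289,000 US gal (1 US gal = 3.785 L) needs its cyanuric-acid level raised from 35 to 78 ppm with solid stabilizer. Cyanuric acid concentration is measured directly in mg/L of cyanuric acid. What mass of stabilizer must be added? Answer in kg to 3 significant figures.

(a) 10.0 kg; (b) 47.0 kg

(a) Volume: 2170 m³ = 2,170,000 L.
(a) [OCl⁻]/[HOCl] = 10^(pH − pKa) = 10^(7.06 − 7.46) = 0.3981; fraction as HOCl = 1/(1 + 0.3981) = 0.7153.
(a) Free chlorine required for 2.79 ppm HOCl: 2.79 / 0.7153 = 3.901 ppm.
(a) FC to add: 3.901 − 0.5 = 3.401 mg/L as Cl₂.
(a) Cl₂ equivalent: 3.401 mg/L × 2,170,000 L = 7380 g.
(a) Product at 73.6% available Cl: 7380 / 0.736 = 10,030 g.

(b) Volume: 289,000 US gal × 3.785 L/gal = 1,093,865 L.
(b) CYA to add: (78 − 35) = 43 mg/L × 1,093,865 L = 47,040 g cyanuric acid.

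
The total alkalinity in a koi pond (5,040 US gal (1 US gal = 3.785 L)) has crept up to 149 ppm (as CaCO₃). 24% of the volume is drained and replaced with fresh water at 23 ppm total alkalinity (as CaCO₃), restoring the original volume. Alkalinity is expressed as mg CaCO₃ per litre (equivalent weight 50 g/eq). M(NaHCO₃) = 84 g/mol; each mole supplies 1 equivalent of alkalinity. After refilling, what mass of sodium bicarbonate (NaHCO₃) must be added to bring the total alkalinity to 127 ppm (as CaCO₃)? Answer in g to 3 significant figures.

264 g

Volume: 5,040 US gal × 3.785 L/gal = 19,076 L.
After draining 24% and refilling: 149 × 0.76 + 23 × 0.24 = 118.76 ppm.
Deficit to target: 127 − 118.76 = 8.24 mg/L.
As CaCO₃: 8.24 mg/L × 19,076 L = 157.2 g; ÷ 50 g/eq ÷ 1 = 3.144 mol NaHCO₃.
Mass: 3.144 × 84 = 264.1 g.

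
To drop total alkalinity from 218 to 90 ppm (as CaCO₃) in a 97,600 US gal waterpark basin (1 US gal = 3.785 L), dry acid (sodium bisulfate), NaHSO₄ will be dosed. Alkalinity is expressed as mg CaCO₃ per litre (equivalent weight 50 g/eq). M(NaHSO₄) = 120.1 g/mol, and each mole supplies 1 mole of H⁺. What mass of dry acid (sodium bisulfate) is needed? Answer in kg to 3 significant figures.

114 kg

Volume: 97,600 US gal × 3.785 L/gal = 369,416 L.
Alkalinity to neutralize: (218 − 90) = 128 mg/L as CaCO₃ × 369,416 L = 47,290 g as CaCO₃.
Equivalents of H⁺ required: 47,290 ÷ 50 g/eq = 945.7 eq = 945.7 mol NaHSO₄.
Mass of NaHSO₄: 945.7 × 120.1 = 113,600 g.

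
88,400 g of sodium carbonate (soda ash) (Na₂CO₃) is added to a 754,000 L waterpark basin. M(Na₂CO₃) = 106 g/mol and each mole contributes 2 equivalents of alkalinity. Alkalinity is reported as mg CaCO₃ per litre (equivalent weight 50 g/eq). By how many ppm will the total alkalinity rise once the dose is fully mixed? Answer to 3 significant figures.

Moles of Na₂CO₃: 88,400 g ÷ 106 g/mol = 834 mol → 1668 eq of alkalinity.
As CaCO₃: 1668 eq × 50 g/eq = 83,400 g.
Rise: 83,400 g / 754,000 L × 1000 = 110.6 mg/L.

111 ppm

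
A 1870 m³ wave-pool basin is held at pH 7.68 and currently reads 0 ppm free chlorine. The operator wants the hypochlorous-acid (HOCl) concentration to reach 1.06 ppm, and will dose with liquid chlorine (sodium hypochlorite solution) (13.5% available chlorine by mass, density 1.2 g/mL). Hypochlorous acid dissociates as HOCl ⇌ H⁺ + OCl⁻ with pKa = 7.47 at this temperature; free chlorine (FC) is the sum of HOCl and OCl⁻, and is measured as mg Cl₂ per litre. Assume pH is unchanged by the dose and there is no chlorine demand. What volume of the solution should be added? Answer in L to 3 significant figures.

32.1 L

Volume: 1870 m³ = 1,870,000 L.
[OCl⁻]/[HOCl] = 10^(pH − pKa) = 10^(7.68 − 7.47) = 1.622; fraction as HOCl = 1/(1 + 1.622) = 0.3814.
Free chlorine required for 1.06 ppm HOCl: 1.06 / 0.3814 = 2.779 ppm.
FC to add: 2.779 − 0 = 2.779 mg/L as Cl₂.
Cl₂ equivalent: 2.779 mg/L × 1,870,000 L = 5197 g.
Product at 13.5% available Cl: 5197 / 0.135 = 38,500 g.
Volume: 38,500 g ÷ 1.2 g/mL = 32,080 mL.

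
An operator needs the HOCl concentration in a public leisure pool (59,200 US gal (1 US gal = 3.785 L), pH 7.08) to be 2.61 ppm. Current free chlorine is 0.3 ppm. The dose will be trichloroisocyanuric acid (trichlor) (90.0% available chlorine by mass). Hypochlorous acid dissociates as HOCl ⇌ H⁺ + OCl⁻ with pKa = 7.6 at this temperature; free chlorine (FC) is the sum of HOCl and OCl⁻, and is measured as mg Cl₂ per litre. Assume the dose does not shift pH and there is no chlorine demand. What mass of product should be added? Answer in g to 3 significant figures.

771 g

Volume: 59,200 US gal × 3.785 L/gal = 224,072 L.
[OCl⁻]/[HOCl] = 10^(pH − pKa) = 10^(7.08 − 7.6) = 0.302; fraction as HOCl = 1/(1 + 0.302) = 0.7681.
Free chlorine required for 2.61 ppm HOCl: 2.61 / 0.7681 = 3.398 ppm.
FC to add: 3.398 − 0.3 = 3.098 mg/L as Cl₂.
Cl₂ equivalent: 3.098 mg/L × 224,072 L = 694.2 g.
Product at 90.0% available Cl: 694.2 / 0.9 = 771.4 g.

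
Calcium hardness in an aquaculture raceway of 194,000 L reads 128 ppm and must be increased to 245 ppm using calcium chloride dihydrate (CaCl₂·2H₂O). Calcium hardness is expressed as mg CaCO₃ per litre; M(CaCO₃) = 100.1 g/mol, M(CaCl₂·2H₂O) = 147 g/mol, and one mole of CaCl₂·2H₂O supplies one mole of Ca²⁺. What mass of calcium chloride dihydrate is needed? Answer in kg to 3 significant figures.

Hardness to add: (245 − 128) = 117 mg/L as CaCO₃ × 194,000 L = 22,700 g as CaCO₃.
Moles of Ca²⁺ (1 mol Ca²⁺ ≡ 1 mol CaCO₃): 22,700 / 100.1 g/mol = 226.8 mol.
Mass of CaCl₂·2H₂O: 226.8 × 147 = 33,330 g.

33.3 kg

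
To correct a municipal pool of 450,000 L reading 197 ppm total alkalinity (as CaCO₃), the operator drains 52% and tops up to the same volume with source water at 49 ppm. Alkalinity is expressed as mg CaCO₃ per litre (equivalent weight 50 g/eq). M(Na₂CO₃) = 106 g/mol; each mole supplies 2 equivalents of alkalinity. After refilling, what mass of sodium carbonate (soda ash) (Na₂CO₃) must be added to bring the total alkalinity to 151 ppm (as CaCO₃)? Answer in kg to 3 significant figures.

14.8 kg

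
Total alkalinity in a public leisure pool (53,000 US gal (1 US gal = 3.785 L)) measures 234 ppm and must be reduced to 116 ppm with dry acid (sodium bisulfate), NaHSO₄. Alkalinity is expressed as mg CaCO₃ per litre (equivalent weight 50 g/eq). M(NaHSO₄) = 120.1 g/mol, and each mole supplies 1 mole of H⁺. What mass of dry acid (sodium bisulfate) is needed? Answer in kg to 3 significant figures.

Volume: 53,000 US gal × 3.785 L/gal = 200,605 L.
Alkalinity to neutralize: (234 − 116) = 118 mg/L as CaCO₃ × 200,605 L = 23,670 g as CaCO₃.
Equivalents of H⁺ required: 23,670 ÷ 50 g/eq = 473.4 eq = 473.4 mol NaHSO₄.
Mass of NaHSO₄: 473.4 × 120.1 = 56,860 g.

56.9 kg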